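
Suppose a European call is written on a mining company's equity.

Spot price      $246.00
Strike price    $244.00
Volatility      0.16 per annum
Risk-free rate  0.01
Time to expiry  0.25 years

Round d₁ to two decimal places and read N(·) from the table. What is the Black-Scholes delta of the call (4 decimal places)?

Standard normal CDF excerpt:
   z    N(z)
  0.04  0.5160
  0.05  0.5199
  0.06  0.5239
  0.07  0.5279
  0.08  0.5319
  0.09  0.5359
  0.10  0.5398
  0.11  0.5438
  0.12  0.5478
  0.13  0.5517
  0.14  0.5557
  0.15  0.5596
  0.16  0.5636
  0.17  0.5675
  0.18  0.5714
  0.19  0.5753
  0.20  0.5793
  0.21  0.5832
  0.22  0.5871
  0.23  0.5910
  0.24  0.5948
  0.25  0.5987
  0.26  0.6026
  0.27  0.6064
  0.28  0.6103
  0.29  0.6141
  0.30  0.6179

0.5675

σ√T = 0.16·√0.25 = 0.0800
d₁ = [ln(246/244) + (0.01 + 0.16²/2)·0.25] / 0.0800 = [0.0082 + 0.0057] / 0.0800 = 0.1733 which rounds to 0.17
N(d₁) = N(0.17) = 0.5675
Δ_call = N(d₁) = 0.5675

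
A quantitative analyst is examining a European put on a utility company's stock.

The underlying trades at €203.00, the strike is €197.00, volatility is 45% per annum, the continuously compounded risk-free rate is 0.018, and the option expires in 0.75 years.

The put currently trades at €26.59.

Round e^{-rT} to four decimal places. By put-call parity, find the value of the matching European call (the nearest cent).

€35.23

exp(−rT) = exp(−0.018·0.75) = 0.9866
Put-call parity: C − P = S − K·e^(−rT) = 203 − 197·0.9866 = 203 − 194.3602 = 8.6398
C = P + (C − P) = 26.59 + (8.6398) = 35.2298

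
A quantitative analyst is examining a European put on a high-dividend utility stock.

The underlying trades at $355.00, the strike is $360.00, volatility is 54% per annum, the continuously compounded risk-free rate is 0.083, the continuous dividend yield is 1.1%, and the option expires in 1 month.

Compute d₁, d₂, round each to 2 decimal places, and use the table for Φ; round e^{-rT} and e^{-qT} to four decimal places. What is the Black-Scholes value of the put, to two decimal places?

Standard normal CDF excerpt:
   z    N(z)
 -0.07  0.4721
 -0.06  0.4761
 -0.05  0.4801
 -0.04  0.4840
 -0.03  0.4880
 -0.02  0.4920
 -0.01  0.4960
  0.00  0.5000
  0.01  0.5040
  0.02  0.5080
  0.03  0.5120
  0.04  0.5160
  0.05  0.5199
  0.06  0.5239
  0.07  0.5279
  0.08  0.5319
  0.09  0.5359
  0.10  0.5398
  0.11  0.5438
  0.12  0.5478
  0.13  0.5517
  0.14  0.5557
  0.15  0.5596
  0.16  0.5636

T = 0.08333;  σ√T = 0.1559
d₁ = [ln(355/360) + (0.083 − 0.011 + 0.54²/2)·0.08333] / 0.1559 = [-0.0140 + 0.0181] / 0.1559 = 0.0267 ≈ 0.03
d₂ = d₁ − σ√T = 0.0267 − 0.1559 = -0.1292 ≈ -0.13
exp(−qT) = exp(−0.011·0.08333) = 0.9991;  exp(−rT) = exp(−0.083·0.08333) = 0.9931
P = 360·0.9931·N(0.13) − 355·0.9991·N(-0.03) = 360·0.9931·0.5517 − 355·0.9991·0.4880 = 197.2416 − 173.0841 = 24.1575

$24.16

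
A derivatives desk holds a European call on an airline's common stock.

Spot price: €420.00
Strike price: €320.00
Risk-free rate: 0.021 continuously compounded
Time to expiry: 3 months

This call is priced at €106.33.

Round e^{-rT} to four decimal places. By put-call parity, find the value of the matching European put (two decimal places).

€4.67

e^(−rT) = e^(−0.021·0.25) = 0.9948
Put-call parity: C − P = S − K·e^(−rT) = 420 − 320·0.9948 = 420 − 318.3360 = 101.6640
P = C − (C − P) = 106.33 − (101.6640) = 4.6660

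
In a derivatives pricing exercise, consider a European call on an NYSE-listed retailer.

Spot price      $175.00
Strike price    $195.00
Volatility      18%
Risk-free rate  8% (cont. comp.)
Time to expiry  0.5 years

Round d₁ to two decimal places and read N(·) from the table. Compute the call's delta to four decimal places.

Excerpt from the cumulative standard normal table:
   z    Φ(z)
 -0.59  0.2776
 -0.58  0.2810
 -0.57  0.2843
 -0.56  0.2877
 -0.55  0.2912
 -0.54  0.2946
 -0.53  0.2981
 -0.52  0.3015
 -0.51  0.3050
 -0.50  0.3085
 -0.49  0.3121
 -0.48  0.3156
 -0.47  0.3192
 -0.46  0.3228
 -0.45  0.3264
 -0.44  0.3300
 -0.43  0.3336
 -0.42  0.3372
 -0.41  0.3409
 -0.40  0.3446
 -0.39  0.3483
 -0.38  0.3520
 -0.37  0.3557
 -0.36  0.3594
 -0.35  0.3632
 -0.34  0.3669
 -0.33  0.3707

σ√T = 0.18·√0.5 = 0.1273
ln(S/K) + (r + σ²/2)T = ln(175/195) + (0.08 + 0.18²/2)·0.5 = -0.1082 + 0.0481 = -0.0601
d₁ = -0.0601 / 0.1273 = -0.4723 which rounds to -0.47
N(d₁) = N(-0.47) = 0.3192
Δ_call = N(d₁) = 0.3192

0.3192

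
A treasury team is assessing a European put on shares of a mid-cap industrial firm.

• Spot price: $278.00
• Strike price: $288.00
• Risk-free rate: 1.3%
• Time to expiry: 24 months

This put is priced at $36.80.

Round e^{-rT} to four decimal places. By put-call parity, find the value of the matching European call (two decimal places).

e^(−rT) = e^(−0.013·2) = 0.9743
Put-call parity: C − P = S − K·e^(−rT) = 278 − 288·0.9743 = 278 − 280.5984 = -2.5984
C = P + (C − P) = 36.80 + (-2.5984) = 34.2016

$34.20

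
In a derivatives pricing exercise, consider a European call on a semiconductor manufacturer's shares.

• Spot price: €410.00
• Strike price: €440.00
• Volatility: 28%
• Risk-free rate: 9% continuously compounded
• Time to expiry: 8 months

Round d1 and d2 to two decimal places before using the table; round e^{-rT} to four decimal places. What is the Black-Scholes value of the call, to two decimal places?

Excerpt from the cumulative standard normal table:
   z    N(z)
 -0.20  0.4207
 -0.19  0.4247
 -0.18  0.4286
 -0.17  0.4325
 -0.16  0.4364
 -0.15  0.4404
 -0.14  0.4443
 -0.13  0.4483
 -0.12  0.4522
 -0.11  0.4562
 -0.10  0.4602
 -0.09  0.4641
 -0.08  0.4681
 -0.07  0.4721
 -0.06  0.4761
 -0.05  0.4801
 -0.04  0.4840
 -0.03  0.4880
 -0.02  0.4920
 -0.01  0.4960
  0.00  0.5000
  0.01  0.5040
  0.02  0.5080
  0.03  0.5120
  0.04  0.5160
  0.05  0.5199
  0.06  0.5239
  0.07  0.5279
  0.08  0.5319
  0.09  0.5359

€35.60

σ√T = 0.28 × 0.8165 = 0.2286
d₁ = [ln(410/440) + (0.09 + ½·0.28²)·0.6667] / (σ√T) = (-0.0706 + 0.0861) / 0.2286 = 0.0679 → 0.07
d₂ = 0.0679 − 0.2286 = -0.1608 → -0.16
exp(−rT) = exp(−0.09·0.6667) = 0.9418
C = 410·N(0.07) − 440·0.9418·N(-0.16) = 410·0.5279 − 440·0.9418·0.4364 = 216.4390 − 180.8407 = 35.5983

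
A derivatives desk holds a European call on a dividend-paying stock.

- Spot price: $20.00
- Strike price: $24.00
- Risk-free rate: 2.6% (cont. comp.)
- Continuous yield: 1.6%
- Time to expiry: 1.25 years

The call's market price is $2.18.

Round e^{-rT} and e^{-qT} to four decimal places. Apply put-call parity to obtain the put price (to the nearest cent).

exp(−qT) = exp(−0.016·1.25) = 0.9802;  exp(−rT) = exp(−0.026·1.25) = 0.9680
Put-call parity: C − P = S·e^(−qT) − K·e^(−rT) = 20·0.9802 − 24·0.9680 = 19.6040 − 23.2320 = -3.6280
P = C − (C − P) = 2.18 − (-3.6280) = 5.8080

$5.81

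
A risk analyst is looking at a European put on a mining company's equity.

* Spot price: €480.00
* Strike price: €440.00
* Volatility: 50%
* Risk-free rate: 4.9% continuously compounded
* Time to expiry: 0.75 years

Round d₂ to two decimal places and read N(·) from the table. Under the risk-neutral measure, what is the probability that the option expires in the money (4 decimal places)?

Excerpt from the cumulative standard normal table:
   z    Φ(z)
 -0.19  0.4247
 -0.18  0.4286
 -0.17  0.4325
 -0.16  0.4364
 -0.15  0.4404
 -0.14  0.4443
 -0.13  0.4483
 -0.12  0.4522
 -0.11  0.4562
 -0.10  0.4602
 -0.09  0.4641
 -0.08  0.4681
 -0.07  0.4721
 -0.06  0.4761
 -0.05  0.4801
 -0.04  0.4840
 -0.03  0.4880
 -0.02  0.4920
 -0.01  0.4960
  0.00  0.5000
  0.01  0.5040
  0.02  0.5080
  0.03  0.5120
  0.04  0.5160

T = 0.75;  σ√T = 0.4330
d₁ = [ln(480/440) + (0.049 + ½·0.5²)·0.75] / (σ√T) = (0.0870 + 0.1305) / 0.4330 = 0.5023 ≈ 0.50
d₂ = 0.5023 − 0.4330 = 0.0693 ≈ 0.07
Pr(exercise) under Q = N(−d₂) = N(-0.07) = 0.4721

0.4721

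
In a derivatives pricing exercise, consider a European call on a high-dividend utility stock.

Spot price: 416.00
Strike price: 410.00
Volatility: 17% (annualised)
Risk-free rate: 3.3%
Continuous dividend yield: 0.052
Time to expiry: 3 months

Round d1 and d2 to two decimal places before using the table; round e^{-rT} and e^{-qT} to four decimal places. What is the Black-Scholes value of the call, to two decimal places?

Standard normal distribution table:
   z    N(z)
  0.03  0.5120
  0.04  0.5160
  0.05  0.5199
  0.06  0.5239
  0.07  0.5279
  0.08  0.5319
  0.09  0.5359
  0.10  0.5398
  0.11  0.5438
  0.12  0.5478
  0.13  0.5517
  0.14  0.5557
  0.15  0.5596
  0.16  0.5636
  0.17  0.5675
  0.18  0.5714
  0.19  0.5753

16.77

T = 0.25;  σ√T = 0.0850
ln(S/K) + (r − q + σ²/2)T = ln(416/410) + (0.033 − 0.052 + 0.17²/2)·0.25 = 0.0145 − 0.0011 = 0.0134
d₁ = 0.0134 / 0.0850 = 0.1575 ⇒ 0.16
d₂ = d₁ − σ√T = 0.1575 − 0.0850 = 0.0725 ⇒ 0.07
exp(−qT) = exp(−0.052·0.25) = 0.9871;  exp(−rT) = exp(−0.033·0.25) = 0.9918
N(d₁) = N(0.16) = 0.5636;  N(d₂) = N(0.07) = 0.5279
C = 416·0.9871·0.5636 − 410·0.9918·0.5279 = 231.4331 − 214.6642 = 16.7689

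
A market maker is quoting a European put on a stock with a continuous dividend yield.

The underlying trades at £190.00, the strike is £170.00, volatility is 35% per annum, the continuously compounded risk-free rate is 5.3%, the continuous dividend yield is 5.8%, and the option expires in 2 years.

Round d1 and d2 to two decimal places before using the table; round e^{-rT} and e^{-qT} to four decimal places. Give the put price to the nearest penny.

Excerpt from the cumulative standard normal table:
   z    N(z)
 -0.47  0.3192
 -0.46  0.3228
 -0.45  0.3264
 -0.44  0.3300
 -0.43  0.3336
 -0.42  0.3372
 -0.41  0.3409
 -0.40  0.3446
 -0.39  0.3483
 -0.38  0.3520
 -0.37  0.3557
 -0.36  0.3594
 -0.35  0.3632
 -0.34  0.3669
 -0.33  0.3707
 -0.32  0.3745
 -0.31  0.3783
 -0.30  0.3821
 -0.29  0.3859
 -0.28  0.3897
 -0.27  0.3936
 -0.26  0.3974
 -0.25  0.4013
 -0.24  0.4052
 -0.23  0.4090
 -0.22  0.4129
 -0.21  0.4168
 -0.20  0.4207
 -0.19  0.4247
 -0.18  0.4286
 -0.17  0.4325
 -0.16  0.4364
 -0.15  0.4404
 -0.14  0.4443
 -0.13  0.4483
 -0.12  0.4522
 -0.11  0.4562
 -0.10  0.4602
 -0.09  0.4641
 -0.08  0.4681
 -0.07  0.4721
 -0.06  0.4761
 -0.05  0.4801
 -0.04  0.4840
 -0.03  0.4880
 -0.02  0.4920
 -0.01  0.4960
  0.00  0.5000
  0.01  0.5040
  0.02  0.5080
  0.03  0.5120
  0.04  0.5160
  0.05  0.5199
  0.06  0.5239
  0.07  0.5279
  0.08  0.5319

σ√T = 0.35 × 1.4142 = 0.4950
ln(S/K) + (r − q + σ²/2)T = ln(190/170) + (0.053 − 0.058 + 0.35²/2)·2 = 0.1112 + 0.1125 = 0.2237
d₁ = 0.2237 / 0.4950 = 0.4520 which rounds to 0.45
d₂ = d₁ − σ√T = 0.4520 − 0.4950 = -0.0430 which rounds to -0.04
exp(−qT) = exp(−0.058·2) = 0.8905;  exp(−rT) = exp(−0.053·2) = 0.8994
N(−d₂) = N(0.04) = 0.5160;  N(−d₁) = N(-0.45) = 0.3264
P = 170·0.8994·0.5160 − 190·0.8905·0.3264 = 78.8954 − 55.2252 = 23.6701

£23.67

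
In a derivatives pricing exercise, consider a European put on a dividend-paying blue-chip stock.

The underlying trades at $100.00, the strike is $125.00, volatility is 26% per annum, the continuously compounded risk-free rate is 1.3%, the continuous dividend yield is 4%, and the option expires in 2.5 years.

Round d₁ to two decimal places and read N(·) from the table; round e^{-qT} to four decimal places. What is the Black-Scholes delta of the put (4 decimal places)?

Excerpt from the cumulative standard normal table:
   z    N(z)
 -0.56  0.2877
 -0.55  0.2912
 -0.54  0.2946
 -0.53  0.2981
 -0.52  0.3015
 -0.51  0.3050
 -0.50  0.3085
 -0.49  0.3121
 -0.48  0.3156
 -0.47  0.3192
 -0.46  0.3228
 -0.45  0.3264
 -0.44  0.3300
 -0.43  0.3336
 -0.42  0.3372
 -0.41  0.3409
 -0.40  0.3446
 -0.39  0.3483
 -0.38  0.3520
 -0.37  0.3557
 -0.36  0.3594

T = 2.5;  σ√T = 0.4111
d₁ = [ln(100/125) + (0.013 − 0.04 + 0.26²/2)·2.5] / 0.4111 = [-0.2231 + 0.0170] / 0.4111 = -0.5014 ≈ -0.50
N(d₁) = N(-0.50) = 0.3085
Δ_put = exp(−qT)·(N(d₁) − 1) = 0.9048·(0.3085 − 1) = -0.6257

-0.6257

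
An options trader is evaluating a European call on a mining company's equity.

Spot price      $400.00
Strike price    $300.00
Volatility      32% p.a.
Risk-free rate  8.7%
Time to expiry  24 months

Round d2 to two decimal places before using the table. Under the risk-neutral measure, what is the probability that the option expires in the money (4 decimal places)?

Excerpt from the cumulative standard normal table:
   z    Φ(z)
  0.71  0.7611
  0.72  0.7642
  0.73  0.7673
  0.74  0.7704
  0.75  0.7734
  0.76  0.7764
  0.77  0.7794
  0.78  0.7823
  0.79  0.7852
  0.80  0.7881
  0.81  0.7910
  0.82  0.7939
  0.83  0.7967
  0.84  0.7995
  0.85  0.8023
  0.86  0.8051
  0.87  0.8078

0.7852

σ√T = 0.32·√2 = 0.4525
ln(S/K) + (r + σ²/2)T = ln(400/300) + (0.087 + 0.32²/2)·2 = 0.2877 + 0.2764 = 0.5641
d₁ = 0.5641 / 0.4525 = 1.2465 → 1.25
d₂ = d₁ − σ√T = 1.2465 − 0.4525 = 0.7939 → 0.79
Pr(exercise) under Q = N(d₂) = 0.7852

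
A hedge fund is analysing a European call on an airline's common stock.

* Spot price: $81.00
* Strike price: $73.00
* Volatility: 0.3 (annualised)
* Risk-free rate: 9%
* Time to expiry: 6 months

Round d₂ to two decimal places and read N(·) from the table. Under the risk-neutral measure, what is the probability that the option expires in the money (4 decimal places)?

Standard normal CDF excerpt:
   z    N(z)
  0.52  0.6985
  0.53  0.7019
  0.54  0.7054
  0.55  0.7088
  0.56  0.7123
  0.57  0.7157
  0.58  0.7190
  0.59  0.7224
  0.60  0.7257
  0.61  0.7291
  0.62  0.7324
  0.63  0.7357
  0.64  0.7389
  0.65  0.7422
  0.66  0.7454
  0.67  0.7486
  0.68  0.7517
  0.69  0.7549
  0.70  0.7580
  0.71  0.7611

0.7257

T = 0.5;  σ√T = 0.2121
d₁ = [ln(81/73) + (0.09 + 0.3²/2)·0.5] / 0.2121 = [0.1040 + 0.0675] / 0.2121 = 0.8084 → 0.81
d₂ = d₁ − σ√T = 0.8084 − 0.2121 = 0.5963 → 0.60
Risk-neutral Pr[S_T > K] = N(d₂) = N(0.60) = 0.7257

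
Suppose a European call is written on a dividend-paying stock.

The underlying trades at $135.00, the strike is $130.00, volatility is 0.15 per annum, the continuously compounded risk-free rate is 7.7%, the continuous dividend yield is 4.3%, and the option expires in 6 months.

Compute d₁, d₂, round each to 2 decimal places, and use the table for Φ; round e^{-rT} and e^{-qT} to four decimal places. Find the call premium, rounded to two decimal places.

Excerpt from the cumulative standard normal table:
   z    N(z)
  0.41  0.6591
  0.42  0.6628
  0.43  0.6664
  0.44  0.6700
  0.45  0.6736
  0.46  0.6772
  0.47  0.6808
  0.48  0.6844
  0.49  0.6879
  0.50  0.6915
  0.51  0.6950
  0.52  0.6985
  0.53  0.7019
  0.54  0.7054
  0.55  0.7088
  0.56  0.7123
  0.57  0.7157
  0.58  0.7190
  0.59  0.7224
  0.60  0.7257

$9.85

σ√T = 0.15·√0.5 = 0.1061
ln(S/K) + (r − q + σ²/2)T = ln(135/130) + (0.077 − 0.043 + 0.15²/2)·0.5 = 0.0377 + 0.0226 = 0.0604
d₁ = 0.0604 / 0.1061 = 0.5691 ⇒ 0.57
d₂ = d₁ − σ√T = 0.5691 − 0.1061 = 0.4631 ⇒ 0.46
exp(−qT) = exp(−0.043·0.5) = 0.9787;  exp(−rT) = exp(−0.077·0.5) = 0.9622
N(d₁) = N(0.57) = 0.7157;  N(d₂) = N(0.46) = 0.6772
C = 135·0.9787·0.7157 − 130·0.9622·0.6772 = 94.5615 − 84.7082 = 9.8533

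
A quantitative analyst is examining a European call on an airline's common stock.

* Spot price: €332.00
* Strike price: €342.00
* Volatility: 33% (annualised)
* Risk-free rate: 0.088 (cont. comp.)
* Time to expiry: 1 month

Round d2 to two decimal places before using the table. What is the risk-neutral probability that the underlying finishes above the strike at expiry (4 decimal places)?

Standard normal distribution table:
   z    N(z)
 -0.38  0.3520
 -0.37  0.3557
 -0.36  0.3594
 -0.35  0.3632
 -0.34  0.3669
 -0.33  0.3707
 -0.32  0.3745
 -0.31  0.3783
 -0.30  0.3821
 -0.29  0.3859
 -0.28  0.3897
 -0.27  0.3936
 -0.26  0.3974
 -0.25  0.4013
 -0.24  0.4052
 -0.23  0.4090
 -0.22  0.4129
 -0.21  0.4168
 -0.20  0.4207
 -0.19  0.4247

σ√T = 0.33·√0.08333 = 0.0953
d₁ = [ln(332/342) + (0.088 + ½·0.33²)·0.08333] / (σ√T) = (-0.0297 + 0.0119) / 0.0953 = -0.1869 which rounds to -0.19
d₂ = -0.1869 − 0.0953 = -0.2822 which rounds to -0.28
Pr(exercise) under Q = N(d₂) = 0.3897

0.3897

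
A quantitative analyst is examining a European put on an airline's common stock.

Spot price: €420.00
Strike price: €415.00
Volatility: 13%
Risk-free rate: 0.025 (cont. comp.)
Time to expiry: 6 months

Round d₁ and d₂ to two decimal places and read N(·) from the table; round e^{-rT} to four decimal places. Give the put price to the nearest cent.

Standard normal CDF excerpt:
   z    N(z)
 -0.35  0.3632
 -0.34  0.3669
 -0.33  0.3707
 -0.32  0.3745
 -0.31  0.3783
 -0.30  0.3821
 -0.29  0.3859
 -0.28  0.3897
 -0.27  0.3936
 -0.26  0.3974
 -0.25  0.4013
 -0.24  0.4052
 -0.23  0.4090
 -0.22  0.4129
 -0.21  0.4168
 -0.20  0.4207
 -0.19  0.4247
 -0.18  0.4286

€10.34

T = 0.5;  σ√T = 0.0919
ln(S/K) + (r + σ²/2)T = ln(420/415) + (0.025 + 0.13²/2)·0.5 = 0.0120 + 0.0167 = 0.0287
d₁ = 0.0287 / 0.0919 = 0.3122 ⇒ 0.31
d₂ = d₁ − σ√T = 0.3122 − 0.0919 = 0.2203 ⇒ 0.22
exp(−rT) = exp(−0.025·0.5) = 0.9876
P = 415·0.9876·N(-0.22) − 420·N(-0.31) = 415·0.9876·0.4129 − 420·0.3783 = 169.2287 − 158.8860 = 10.3427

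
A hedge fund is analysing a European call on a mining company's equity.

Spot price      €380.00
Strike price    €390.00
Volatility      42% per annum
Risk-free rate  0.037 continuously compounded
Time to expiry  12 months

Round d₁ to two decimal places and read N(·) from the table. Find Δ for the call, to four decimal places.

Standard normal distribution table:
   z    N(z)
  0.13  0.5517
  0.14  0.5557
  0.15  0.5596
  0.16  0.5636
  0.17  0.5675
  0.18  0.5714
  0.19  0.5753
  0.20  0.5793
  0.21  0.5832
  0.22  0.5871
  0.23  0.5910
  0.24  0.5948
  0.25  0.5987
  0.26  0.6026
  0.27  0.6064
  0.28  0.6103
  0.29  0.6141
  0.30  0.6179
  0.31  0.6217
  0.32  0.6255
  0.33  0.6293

0.5948

T = 1;  σ√T = 0.4200
d₁ = [ln(380/390) + (0.037 + 0.42²/2)·1] / 0.4200 = [-0.0260 + 0.1252] / 0.4200 = 0.2362 which rounds to 0.24
N(d₁) = N(0.24) = 0.5948
Δ_call = N(d₁) = 0.5948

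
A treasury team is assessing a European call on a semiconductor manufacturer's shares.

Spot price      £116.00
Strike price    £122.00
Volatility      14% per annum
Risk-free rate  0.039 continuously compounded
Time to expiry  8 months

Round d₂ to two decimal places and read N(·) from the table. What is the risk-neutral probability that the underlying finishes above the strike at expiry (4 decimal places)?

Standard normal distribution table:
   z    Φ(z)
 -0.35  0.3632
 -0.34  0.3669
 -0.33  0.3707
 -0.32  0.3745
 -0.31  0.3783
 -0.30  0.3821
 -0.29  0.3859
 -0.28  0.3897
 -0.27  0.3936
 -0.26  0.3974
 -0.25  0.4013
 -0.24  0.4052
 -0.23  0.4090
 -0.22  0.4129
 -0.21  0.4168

0.3936

T = 0.6667;  σ√T = 0.1143
d₁ = [ln(116/122) + (0.039 + 0.14²/2)·0.6667] / 0.1143 = [-0.0504 + 0.0325] / 0.1143 = -0.1566 → -0.16
d₂ = d₁ − σ√T = -0.1566 − 0.1143 = -0.2709 → -0.27
Pr(exercise) under Q = N(d₂) = 0.3936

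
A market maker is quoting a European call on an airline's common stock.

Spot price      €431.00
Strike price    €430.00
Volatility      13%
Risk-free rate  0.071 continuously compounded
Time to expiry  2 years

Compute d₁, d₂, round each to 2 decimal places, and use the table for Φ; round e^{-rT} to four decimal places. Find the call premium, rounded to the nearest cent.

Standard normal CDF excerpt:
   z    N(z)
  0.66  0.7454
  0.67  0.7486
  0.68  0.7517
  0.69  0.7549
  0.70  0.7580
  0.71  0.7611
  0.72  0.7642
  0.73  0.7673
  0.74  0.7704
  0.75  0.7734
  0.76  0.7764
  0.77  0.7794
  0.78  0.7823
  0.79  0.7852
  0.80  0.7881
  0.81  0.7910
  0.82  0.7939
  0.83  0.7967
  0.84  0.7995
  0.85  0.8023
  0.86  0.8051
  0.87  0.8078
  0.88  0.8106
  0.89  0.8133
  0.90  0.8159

€67.74

σ√T = 0.13·√2 = 0.1838
ln(S/K) + (r + σ²/2)T = ln(431/430) + (0.071 + 0.13²/2)·2 = 0.0023 + 0.1589 = 0.1612
d₁ = 0.1612 / 0.1838 = 0.8769 → 0.88
d₂ = d₁ − σ√T = 0.8769 − 0.1838 = 0.6931 → 0.69
e^(−rT) = e^(−0.071·2) = 0.8676
N(d₁) = N(0.88) = 0.8106;  N(d₂) = N(0.69) = 0.7549
C = 431·0.8106 − 430·0.8676·0.7549 = 349.3686 − 281.6290 = 67.7396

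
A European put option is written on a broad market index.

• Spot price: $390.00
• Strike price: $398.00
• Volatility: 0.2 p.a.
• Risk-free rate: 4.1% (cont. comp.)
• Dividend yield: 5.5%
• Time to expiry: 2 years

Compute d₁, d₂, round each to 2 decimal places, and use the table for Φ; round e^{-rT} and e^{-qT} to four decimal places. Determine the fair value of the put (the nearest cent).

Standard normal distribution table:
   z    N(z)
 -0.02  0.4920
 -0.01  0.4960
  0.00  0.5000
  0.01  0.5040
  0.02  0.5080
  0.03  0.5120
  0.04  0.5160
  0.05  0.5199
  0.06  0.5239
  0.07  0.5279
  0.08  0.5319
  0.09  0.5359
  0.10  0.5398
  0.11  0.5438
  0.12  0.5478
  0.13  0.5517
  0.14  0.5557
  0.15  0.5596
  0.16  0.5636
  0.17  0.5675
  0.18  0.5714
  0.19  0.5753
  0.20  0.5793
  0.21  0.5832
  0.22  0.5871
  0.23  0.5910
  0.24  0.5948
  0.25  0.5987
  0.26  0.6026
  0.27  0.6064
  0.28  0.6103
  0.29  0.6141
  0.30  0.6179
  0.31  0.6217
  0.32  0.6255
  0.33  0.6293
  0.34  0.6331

σ√T = 0.2·√2 = 0.2828
ln(S/K) + (r − q + σ²/2)T = ln(390/398) + (0.041 − 0.055 + 0.2²/2)·2 = -0.0203 + 0.0120 = -0.0083
d₁ = -0.0083 / 0.2828 = -0.0294 which rounds to -0.03
d₂ = d₁ − σ√T = -0.0294 − 0.2828 = -0.3122 which rounds to -0.31
e^(−qT) = e^(−0.055·2) = 0.8958;  e^(−rT) = e^(−0.041·2) = 0.9213
P = 398·0.9213·N(0.31) − 390·0.8958·N(0.03) = 398·0.9213·0.6217 − 390·0.8958·0.5120 = 227.9633 − 178.8733 = 49.0900

$49.09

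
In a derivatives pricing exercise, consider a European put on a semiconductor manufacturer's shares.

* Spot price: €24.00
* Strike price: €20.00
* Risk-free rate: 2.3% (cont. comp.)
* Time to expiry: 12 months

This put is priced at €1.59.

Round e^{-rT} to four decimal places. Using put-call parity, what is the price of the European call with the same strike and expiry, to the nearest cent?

e^(−rT) = e^(−0.023·1) = 0.9773
Put-call parity: C − P = S − K·e^(−rT) = 24 − 20·0.9773 = 24 − 19.5460 = 4.4540
C = P + (C − P) = 1.59 + (4.4540) = 6.0440

€6.04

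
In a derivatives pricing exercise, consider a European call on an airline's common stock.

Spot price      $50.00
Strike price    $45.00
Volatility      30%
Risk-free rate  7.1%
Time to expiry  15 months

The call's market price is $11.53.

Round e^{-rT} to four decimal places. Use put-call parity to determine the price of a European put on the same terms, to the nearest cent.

$2.71

e^(−rT) = e^(−0.071·1.25) = 0.9151
Put-call parity: C − P = S − K·e^(−rT) = 50 − 45·0.9151 = 50 − 41.1795 = 8.8205
P = C − (C − P) = 11.53 − (8.8205) = 2.7095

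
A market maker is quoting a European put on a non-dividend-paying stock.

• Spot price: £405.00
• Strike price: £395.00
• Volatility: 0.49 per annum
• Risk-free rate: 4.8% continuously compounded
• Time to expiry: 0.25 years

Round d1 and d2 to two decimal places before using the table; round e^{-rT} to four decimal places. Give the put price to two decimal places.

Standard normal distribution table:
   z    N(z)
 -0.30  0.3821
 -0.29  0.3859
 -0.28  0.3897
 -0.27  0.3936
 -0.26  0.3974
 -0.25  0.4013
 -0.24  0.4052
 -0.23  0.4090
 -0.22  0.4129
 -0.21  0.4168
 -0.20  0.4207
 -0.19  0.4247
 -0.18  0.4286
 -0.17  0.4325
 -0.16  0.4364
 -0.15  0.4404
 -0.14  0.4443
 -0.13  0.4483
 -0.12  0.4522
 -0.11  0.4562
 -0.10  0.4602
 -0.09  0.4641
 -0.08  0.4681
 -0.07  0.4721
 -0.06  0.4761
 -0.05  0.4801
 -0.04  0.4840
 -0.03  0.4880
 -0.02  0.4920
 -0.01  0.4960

£31.06

σ√T = 0.49·√0.25 = 0.2450
ln(S/K) + (r + σ²/2)T = ln(405/395) + (0.048 + 0.49²/2)·0.25 = 0.0250 + 0.0420 = 0.0670
d₁ = 0.0670 / 0.2450 = 0.2735 ⇒ 0.27
d₂ = d₁ − σ√T = 0.2735 − 0.2450 = 0.0285 ⇒ 0.03
exp(−rT) = exp(−0.048·0.25) = 0.9881
P = 395·0.9881·N(-0.03) − 405·N(-0.27) = 395·0.9881·0.4880 − 405·0.3936 = 190.4662 − 159.4080 = 31.0582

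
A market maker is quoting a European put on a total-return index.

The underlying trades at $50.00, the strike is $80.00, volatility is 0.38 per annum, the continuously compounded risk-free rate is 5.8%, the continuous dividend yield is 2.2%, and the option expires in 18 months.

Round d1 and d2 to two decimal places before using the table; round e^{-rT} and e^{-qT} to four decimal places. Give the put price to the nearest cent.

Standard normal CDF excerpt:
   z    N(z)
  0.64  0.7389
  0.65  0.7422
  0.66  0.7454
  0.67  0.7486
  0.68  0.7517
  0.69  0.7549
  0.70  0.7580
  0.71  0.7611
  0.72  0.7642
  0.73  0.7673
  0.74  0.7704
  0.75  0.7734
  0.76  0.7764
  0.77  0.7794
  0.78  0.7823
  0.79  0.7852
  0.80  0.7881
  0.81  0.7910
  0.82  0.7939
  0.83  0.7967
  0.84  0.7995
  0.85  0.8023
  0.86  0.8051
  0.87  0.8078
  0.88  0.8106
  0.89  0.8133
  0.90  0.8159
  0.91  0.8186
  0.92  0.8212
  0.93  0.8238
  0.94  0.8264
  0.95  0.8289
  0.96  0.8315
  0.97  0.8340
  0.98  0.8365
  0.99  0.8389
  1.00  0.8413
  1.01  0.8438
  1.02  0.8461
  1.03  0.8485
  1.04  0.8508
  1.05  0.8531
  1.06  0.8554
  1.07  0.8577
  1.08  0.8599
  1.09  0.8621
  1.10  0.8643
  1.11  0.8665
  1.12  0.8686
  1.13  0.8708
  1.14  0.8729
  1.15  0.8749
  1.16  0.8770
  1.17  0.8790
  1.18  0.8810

σ√T = 0.38 × 1.2247 = 0.4654
ln(S/K) + (r − q + σ²/2)T = ln(50/80) + (0.058 − 0.022 + 0.38²/2)·1.5 = -0.4700 + 0.1623 = -0.3077
d₁ = -0.3077 / 0.4654 = -0.6612 ⇒ -0.66
d₂ = d₁ − σ√T = -0.6612 − 0.4654 = -1.1266 ⇒ -1.13
exp(−qT) = exp(−0.022·1.5) = 0.9675;  exp(−rT) = exp(−0.058·1.5) = 0.9167
P = 80·0.9167·N(1.13) − 50·0.9675·N(0.66) = 80·0.9167·0.8708 − 50·0.9675·0.7454 = 63.8610 − 36.0587 = 27.8023

$27.80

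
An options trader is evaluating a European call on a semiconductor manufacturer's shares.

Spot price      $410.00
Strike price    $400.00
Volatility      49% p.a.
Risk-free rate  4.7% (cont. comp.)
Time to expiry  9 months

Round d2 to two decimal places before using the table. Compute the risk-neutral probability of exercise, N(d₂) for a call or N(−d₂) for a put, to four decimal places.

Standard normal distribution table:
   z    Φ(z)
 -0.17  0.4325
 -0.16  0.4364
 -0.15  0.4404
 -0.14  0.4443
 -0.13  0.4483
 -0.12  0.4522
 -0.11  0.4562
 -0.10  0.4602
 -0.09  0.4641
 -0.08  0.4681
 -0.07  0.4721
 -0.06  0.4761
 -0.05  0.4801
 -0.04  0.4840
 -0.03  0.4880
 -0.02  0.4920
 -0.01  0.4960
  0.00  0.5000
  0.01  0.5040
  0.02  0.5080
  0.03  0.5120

0.4721

σ√T = 0.49·√0.75 = 0.4244
d₁ = [ln(410/400) + (0.047 + ½·0.49²)·0.75] / (σ√T) = (0.0247 + 0.1253) / 0.4244 = 0.3534 which rounds to 0.35
d₂ = 0.3534 − 0.4244 = -0.0709 which rounds to -0.07
Pr(exercise) under Q = N(d₂) = 0.4721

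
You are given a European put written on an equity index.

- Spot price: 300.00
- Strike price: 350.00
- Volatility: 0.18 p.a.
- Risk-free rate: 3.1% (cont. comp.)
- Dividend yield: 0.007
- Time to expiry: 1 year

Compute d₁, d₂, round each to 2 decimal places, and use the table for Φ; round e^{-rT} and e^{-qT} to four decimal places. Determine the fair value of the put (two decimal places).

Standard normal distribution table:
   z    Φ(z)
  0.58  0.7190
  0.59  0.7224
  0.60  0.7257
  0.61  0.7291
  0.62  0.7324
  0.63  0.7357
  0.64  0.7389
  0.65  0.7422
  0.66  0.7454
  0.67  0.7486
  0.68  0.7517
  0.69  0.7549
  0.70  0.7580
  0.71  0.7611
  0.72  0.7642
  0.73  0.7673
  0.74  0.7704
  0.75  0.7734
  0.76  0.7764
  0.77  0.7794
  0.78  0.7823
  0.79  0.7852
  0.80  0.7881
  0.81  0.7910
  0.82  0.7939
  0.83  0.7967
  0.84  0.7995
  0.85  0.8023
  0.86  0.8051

σ√T = 0.18 × 1.0000 = 0.1800
d₁ = [ln(300/350) + (0.031 − 0.007 + ½·0.18²)·1] / (σ√T) = (-0.1542 + 0.0402) / 0.1800 = -0.6331 ≈ -0.63
d₂ = -0.6331 − 0.1800 = -0.8131 ≈ -0.81
e^(−qT) = e^(−0.007·1) = 0.9930;  e^(−rT) = e^(−0.031·1) = 0.9695
N(−d₂) = N(0.81) = 0.7910;  N(−d₁) = N(0.63) = 0.7357
P = 350·0.9695·0.7910 − 300·0.9930·0.7357 = 268.4061 − 219.1650 = 49.2410

49.24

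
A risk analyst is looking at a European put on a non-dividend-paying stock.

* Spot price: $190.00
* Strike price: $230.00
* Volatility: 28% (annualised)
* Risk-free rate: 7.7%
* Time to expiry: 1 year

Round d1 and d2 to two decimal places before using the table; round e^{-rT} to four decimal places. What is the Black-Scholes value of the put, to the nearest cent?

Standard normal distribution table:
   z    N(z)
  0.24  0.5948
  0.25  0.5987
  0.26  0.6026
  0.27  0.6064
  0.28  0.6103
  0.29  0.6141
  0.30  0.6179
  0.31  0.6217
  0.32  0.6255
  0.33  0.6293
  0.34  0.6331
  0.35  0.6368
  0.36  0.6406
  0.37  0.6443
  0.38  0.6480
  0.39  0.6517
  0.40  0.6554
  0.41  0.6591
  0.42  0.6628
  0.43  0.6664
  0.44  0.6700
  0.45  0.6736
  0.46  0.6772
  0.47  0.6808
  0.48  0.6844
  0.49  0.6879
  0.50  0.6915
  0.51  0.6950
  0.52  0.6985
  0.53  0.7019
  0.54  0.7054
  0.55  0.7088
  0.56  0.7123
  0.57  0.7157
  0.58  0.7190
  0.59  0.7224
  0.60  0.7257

$35.73

σ√T = 0.28·√1 = 0.2800
ln(S/K) + (r + σ²/2)T = ln(190/230) + (0.077 + 0.28²/2)·1 = -0.1911 + 0.1162 = -0.0749
d₁ = -0.0749 / 0.2800 = -0.2673 which rounds to -0.27
d₂ = d₁ − σ√T = -0.2673 − 0.2800 = -0.5473 which rounds to -0.55
e^(−rT) = e^(−0.077·1) = 0.9259
N(−d₂) = N(0.55) = 0.7088;  N(−d₁) = N(0.27) = 0.6064
P = 230·0.9259·0.7088 − 190·0.6064 = 150.9439 − 115.2160 = 35.7279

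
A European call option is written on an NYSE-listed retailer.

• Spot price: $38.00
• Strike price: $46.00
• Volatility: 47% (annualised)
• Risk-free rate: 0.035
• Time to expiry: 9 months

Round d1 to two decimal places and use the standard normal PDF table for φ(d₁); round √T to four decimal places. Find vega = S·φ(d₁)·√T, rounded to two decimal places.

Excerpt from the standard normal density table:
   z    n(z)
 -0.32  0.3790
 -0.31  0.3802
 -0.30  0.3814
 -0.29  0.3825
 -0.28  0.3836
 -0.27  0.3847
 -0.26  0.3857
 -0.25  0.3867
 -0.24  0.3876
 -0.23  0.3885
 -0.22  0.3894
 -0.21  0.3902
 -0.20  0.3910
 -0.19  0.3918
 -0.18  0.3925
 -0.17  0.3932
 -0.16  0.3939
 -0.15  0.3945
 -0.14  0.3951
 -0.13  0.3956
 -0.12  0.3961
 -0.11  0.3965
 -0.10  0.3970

12.87

σ√T = 0.47·√0.75 = 0.4070
ln(S/K) + (r + σ²/2)T = ln(38/46) + (0.035 + 0.47²/2)·0.75 = -0.1911 + 0.1091 = -0.0820
d₁ = -0.0820 / 0.4070 = -0.2014 ≈ -0.20
√T = √0.75 = 0.8660
φ(d₁) = φ(-0.20) = 0.3910
vega = S·φ(d₁)·√T = 38·0.3910·0.8660 = 12.8670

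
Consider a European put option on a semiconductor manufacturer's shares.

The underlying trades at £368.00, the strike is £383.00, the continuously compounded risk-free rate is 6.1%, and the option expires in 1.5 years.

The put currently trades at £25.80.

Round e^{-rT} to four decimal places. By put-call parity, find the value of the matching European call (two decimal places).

£44.27

e^(−rT) = e^(−0.061·1.5) = 0.9126
Put-call parity: C − P = S − K·e^(−rT) = 368 − 383·0.9126 = 368 − 349.5258 = 18.4742
C = P + (C − P) = 25.80 + (18.4742) = 44.2742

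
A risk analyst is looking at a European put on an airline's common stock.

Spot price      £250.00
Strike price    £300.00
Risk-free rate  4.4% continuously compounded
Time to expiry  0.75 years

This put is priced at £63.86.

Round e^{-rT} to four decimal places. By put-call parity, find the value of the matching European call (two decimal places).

£23.61

exp(−rT) = exp(−0.044·0.75) = 0.9675
Put-call parity: C − P = S − K·e^(−rT) = 250 − 300·0.9675 = 250 − 290.2500 = -40.2500
C = P + (C − P) = 63.86 + (-40.2500) = 23.6100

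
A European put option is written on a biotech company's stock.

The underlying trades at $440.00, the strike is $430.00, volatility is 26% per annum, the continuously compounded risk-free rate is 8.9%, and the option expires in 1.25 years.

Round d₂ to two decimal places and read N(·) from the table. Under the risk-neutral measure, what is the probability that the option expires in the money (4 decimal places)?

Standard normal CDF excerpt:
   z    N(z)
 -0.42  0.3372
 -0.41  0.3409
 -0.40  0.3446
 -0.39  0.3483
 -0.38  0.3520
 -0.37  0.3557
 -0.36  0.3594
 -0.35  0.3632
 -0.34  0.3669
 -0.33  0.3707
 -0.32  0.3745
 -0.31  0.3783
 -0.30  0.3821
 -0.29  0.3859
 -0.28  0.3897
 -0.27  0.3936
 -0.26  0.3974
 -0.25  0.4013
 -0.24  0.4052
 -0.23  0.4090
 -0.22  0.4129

σ√T = 0.26 × 1.1180 = 0.2907
d₁ = [ln(440/430) + (0.089 + ½·0.26²)·1.25] / (σ√T) = (0.0230 + 0.1535) / 0.2907 = 0.6071 ⇒ 0.61
d₂ = 0.6071 − 0.2907 = 0.3165 ⇒ 0.32
Risk-neutral Pr[S_T < K] = N(−d₂) = N(-0.32) = 0.3745

0.3745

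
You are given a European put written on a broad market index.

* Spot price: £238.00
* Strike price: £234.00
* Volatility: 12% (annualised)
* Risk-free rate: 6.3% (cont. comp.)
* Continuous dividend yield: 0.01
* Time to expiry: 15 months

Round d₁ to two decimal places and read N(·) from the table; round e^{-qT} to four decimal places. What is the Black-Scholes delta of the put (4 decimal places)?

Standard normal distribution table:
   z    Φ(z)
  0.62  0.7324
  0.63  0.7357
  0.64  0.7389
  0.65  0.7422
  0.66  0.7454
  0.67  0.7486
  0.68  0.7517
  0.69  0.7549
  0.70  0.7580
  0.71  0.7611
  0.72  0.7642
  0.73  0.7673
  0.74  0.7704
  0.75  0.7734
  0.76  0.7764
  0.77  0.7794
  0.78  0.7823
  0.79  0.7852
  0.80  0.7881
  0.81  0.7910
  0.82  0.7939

-0.2421

σ√T = 0.12·√1.25 = 0.1342
ln(S/K) + (r − q + σ²/2)T = ln(238/234) + (0.063 − 0.01 + 0.12²/2)·1.25 = 0.0169 + 0.0752 = 0.0922
d₁ = 0.0922 / 0.1342 = 0.6872 which rounds to 0.69
N(d₁) = N(0.69) = 0.7549
Δ_put = exp(−qT)·(N(d₁) − 1) = 0.9876·(0.7549 − 1) = -0.2421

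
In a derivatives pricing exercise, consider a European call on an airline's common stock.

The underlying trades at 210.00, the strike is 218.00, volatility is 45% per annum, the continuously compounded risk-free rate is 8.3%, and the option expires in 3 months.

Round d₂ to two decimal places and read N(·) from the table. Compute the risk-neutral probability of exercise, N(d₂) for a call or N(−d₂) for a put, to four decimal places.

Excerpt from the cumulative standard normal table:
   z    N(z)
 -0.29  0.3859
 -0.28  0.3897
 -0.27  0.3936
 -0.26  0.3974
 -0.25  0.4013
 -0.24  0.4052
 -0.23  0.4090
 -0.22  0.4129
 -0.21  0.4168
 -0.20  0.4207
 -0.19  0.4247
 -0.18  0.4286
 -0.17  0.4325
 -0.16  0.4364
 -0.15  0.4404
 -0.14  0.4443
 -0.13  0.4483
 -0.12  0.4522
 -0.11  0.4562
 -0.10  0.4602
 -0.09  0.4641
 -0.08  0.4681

σ√T = 0.45 × 0.5000 = 0.2250
d₁ = [ln(210/218) + (0.083 + ½·0.45²)·0.25] / (σ√T) = (-0.0374 + 0.0461) / 0.2250 = 0.0386 which rounds to 0.04
d₂ = 0.0386 − 0.2250 = -0.1864 which rounds to -0.19
Risk-neutral Pr[S_T > K] = N(d₂) = N(-0.19) = 0.4247

0.4247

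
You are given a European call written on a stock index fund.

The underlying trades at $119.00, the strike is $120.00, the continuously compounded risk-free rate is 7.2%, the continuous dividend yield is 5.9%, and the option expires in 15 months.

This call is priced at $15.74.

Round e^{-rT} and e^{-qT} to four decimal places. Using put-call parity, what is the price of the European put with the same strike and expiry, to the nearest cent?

exp(−qT) = exp(−0.059·1.25) = 0.9289;  exp(−rT) = exp(−0.072·1.25) = 0.9139
Put-call parity: C − P = S·e^(−qT) − K·e^(−rT) = 119·0.9289 − 120·0.9139 = 110.5391 − 109.6680 = 0.8711
P = C − (C − P) = 15.74 − (0.8711) = 14.8689

$14.87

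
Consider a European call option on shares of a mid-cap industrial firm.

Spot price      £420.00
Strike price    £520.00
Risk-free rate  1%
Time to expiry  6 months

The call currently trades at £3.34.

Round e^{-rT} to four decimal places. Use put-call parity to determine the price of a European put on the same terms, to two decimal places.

e^(−rT) = e^(−0.01·0.5) = 0.9950
Put-call parity: C − P = S − K·e^(−rT) = 420 − 520·0.9950 = 420 − 517.4000 = -97.4000
P = C − (C − P) = 3.34 − (-97.4000) = 100.7400

£100.74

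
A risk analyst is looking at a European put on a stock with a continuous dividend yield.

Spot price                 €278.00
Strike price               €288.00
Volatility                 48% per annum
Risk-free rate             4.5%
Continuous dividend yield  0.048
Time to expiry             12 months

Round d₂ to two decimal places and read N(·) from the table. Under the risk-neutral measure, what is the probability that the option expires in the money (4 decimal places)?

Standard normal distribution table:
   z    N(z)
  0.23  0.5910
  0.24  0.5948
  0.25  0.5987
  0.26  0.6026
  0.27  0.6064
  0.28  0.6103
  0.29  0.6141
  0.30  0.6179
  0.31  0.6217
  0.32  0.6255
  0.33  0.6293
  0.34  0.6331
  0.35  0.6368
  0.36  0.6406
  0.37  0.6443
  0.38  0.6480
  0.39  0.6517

σ√T = 0.48 × 1.0000 = 0.4800
d₁ = [ln(278/288) + (0.045 − 0.048 + 0.48²/2)·1] / 0.4800 = [-0.0353 + 0.1122] / 0.4800 = 0.1601 ⇒ 0.16
d₂ = d₁ − σ√T = 0.1601 − 0.4800 = -0.3199 ⇒ -0.32
Risk-neutral Pr[S_T < K] = N(−d₂) = N(0.32) = 0.6255

0.6255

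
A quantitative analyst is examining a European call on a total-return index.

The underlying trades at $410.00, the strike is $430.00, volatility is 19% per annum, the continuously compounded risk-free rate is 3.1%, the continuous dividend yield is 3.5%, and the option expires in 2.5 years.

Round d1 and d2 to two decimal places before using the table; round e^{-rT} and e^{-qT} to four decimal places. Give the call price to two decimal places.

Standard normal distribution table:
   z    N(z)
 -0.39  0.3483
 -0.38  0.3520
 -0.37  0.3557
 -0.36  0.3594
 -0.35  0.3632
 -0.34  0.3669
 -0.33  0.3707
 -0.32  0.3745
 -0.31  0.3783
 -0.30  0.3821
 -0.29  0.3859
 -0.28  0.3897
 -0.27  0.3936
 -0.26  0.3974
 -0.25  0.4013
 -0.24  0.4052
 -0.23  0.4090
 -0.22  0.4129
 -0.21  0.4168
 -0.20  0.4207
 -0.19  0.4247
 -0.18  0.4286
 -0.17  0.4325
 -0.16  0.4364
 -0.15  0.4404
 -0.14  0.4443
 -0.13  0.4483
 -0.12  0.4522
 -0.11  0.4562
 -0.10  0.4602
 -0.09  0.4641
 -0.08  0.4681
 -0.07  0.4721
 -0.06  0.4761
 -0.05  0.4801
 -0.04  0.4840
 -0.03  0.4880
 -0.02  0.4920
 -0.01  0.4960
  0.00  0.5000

σ√T = 0.19·√2.5 = 0.3004
d₁ = [ln(410/430) + (0.031 − 0.035 + 0.19²/2)·2.5] / 0.3004 = [-0.0476 + 0.0351] / 0.3004 = -0.0416 ⇒ -0.04
d₂ = d₁ − σ√T = -0.0416 − 0.3004 = -0.3420 ⇒ -0.34
exp(−qT) = exp(−0.035·2.5) = 0.9162;  exp(−rT) = exp(−0.031·2.5) = 0.9254
C = 410·0.9162·N(-0.04) − 430·0.9254·N(-0.34) = 410·0.9162·0.4840 − 430·0.9254·0.3669 = 181.8107 − 145.9976 = 35.8131

$35.81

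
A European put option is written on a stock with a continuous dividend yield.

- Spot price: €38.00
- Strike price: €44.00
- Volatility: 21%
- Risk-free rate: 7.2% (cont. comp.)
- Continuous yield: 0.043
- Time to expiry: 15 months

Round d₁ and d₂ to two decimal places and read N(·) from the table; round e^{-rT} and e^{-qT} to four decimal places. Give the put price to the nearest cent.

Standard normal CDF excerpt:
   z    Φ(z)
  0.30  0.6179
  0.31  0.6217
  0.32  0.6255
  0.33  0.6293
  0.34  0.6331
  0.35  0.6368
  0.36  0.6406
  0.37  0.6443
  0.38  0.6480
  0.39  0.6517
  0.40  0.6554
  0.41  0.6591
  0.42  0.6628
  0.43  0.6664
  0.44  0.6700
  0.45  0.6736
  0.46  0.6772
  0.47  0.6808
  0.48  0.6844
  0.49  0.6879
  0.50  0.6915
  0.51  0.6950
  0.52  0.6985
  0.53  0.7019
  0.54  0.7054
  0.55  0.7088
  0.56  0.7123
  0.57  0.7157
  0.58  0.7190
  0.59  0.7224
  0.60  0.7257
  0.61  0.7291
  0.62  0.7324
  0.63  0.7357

σ√T = 0.21 × 1.1180 = 0.2348
d₁ = [ln(38/44) + (0.072 − 0.043 + 0.21²/2)·1.25] / 0.2348 = [-0.1466 + 0.0638] / 0.2348 = -0.3526 ≈ -0.35
d₂ = d₁ − σ√T = -0.3526 − 0.2348 = -0.5874 ≈ -0.59
exp(−qT) = exp(−0.043·1.25) = 0.9477;  exp(−rT) = exp(−0.072·1.25) = 0.9139
P = 44·0.9139·N(0.59) − 38·0.9477·N(0.35) = 44·0.9139·0.7224 − 38·0.9477·0.6368 = 29.0489 − 22.9328 = 6.1160

€6.12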